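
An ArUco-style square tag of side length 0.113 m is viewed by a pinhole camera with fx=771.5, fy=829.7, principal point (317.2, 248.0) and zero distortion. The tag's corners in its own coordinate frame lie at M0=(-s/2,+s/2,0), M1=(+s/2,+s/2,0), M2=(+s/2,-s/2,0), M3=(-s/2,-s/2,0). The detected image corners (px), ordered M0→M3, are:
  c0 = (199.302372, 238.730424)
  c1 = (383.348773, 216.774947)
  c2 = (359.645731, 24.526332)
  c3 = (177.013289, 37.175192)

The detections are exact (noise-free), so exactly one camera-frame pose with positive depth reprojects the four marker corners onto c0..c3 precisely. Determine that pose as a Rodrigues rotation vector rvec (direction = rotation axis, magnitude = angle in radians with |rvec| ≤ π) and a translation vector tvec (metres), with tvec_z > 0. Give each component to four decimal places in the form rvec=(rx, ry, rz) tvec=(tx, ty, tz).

rvec=(-0.0679, -0.1885, -0.1210) tvec=(-0.0214, -0.0674, 0.4680)

Intrinsics K: fx=771.5, fy=829.7, cx=317.2, cy=248.0
Marker side s = 0.113 m; corners in marker frame (Z=0):
  M0 = (-0.0565, +0.0565, 0)
  M1 = (+0.0565, +0.0565, 0)
  M2 = (+0.0565, -0.0565, 0)
  M3 = (-0.0565, -0.0565, 0)
Detected image corners:
  c0 = (199.302372, 238.730424) px
  c1 = (383.348773, 216.774947) px
  c2 = (359.645731, 24.526332) px
  c3 = (177.013289, 37.175192) px
Planar DLT: solve 8×8 A·h = b for H (H[2,2]=1):
  H  [+1736.53995 +170.23829 +281.86203]
  H  [-100.11147 +1726.10776 +128.43826]
  H  [+0.40778 -0.11940 +1.00000]
B = K⁻¹H; ‖b₁‖=2.136551, ‖b₂‖=2.136551; λ = 2/(‖b₁‖+‖b₂‖) = 0.468044, sign → tz>0 ⇒ λ=+0.468044
r₁ = λ·B[:,0] = (+0.97503,-0.11352,+0.19086); r₂ = λ·B[:,1] = (+0.12625,+0.99042,-0.05588)
r₃ = r₁×r₂ = (-0.18269,+0.07859,+0.98003); SVD([r₁ r₂ r₃]) → R = UVᵀ:
  R  [+0.97503 +0.12625 -0.18269]
  R  [-0.11352 +0.99042 +0.07859]
  R  [+0.19086 -0.05588 +0.98003]
t = (-0.02144, -0.06745, +0.46804) m
tr R = 2.945478; θ = arccos((tr R − 1)/2) = 0.234033 rad = 13.409°
axis k = ((R−Rᵀ)₃₂, (R−Rᵀ)₁₃, (R−Rᵀ)₂₁) / (2 sinθ) = (-0.289925, -0.805404, -0.516979)
rvec = θ·k = (-0.067852, -0.188491, -0.120990)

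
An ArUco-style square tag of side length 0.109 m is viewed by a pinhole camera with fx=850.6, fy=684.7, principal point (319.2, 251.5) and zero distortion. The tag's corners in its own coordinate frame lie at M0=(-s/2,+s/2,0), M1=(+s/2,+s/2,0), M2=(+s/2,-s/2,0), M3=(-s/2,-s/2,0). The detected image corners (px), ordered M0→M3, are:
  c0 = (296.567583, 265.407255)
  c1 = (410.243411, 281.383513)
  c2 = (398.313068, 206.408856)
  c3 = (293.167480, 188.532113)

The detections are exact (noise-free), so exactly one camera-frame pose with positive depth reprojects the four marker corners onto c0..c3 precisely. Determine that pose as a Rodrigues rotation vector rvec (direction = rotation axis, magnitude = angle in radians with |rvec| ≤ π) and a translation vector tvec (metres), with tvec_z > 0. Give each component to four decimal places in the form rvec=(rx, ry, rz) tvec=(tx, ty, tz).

Intrinsics K: fx=850.6, fy=684.7, cx=319.2, cy=251.5
Marker side s = 0.109 m; corners in marker frame (Z=0):
  M0 = (-0.0545, +0.0545, 0)
  M1 = (+0.0545, +0.0545, 0)
  M2 = (+0.0545, -0.0545, 0)
  M3 = (-0.0545, -0.0545, 0)
Detected image corners:
  c0 = (296.567583, 265.407255) px
  c1 = (410.243411, 281.383513) px
  c2 = (398.313068, 206.408856) px
  c3 = (293.167480, 188.532113) px
Planar DLT: solve 8×8 A·h = b for H (H[2,2]=1):
  H  [+1140.36246 -188.55642 +350.59620]
  H  [+248.70376 +521.45106 +234.07808]
  H  [+0.39528 -0.74297 +1.00000]
B = K⁻¹H; ‖b₁‖=1.274919, ‖b₂‖=1.274919; λ = 2/(‖b₁‖+‖b₂‖) = 0.784363, sign → tz>0 ⇒ λ=+0.784363
r₁ = λ·B[:,0] = (+0.93521,+0.17102,+0.31004); r₂ = λ·B[:,1] = (+0.04482,+0.81141,-0.58276)
r₃ = r₁×r₂ = (-0.35124,+0.55890,+0.75118); SVD([r₁ r₂ r₃]) → R = UVᵀ:
  R  [+0.93521 +0.04482 -0.35124]
  R  [+0.17102 +0.81141 +0.55890]
  R  [+0.31004 -0.58276 +0.75118]
t = (+0.02895, -0.01996, +0.78436) m
tr R = 2.497798; θ = arccos((tr R − 1)/2) = 0.724397 rad = 41.505°
axis k = ((R−Rᵀ)₃₂, (R−Rᵀ)₁₃, (R−Rᵀ)₂₁) / (2 sinθ) = (-0.861390, -0.498939, +0.095223)
rvec = θ·k = (-0.623988, -0.361430, +0.068980)

rvec=(-0.6240, -0.3614, 0.0690) tvec=(0.0290, -0.0200, 0.7844)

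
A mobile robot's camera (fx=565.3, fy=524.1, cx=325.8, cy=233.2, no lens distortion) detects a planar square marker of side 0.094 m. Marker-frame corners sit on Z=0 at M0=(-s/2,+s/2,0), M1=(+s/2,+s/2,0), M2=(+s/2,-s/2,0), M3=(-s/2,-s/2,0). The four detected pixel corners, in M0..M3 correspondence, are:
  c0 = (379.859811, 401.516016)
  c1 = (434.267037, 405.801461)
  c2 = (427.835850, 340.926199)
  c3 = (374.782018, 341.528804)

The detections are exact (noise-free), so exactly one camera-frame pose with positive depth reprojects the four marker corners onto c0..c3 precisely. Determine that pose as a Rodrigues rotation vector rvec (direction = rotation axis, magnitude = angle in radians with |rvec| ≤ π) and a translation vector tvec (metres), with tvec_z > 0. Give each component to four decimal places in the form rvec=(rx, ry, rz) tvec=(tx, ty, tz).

rvec=(-0.1138, 0.7485, -0.1191) tvec=(0.1109, 0.2149, 0.8106)

Intrinsics K: fx=565.3, fy=524.1, cx=325.8, cy=233.2
Marker side s = 0.094 m; corners in marker frame (Z=0):
  M0 = (-0.0470, +0.0470, 0)
  M1 = (+0.0470, +0.0470, 0)
  M2 = (+0.0470, -0.0470, 0)
  M3 = (-0.0470, -0.0470, 0)
Detected image corners:
  c0 = (379.859811, 401.516016) px
  c1 = (434.267037, 405.801461) px
  c2 = (427.835850, 340.926199) px
  c3 = (374.782018, 341.528804) px
Planar DLT: solve 8×8 A·h = b for H (H[2,2]=1):
  H  [+237.02179 -11.54244 +403.11690]
  H  [-288.87678 +596.36263 +372.14421]
  H  [-0.82764 -0.17932 +1.00000]
B = K⁻¹H; ‖b₁‖=1.233595, ‖b₂‖=1.233595; λ = 2/(‖b₁‖+‖b₂‖) = 0.810639, sign → tz>0 ⇒ λ=+0.810639
r₁ = λ·B[:,0] = (+0.72656,-0.14829,-0.67091); r₂ = λ·B[:,1] = (+0.06723,+0.98709,-0.14537)
r₃ = r₁×r₂ = (+0.68381,+0.06051,+0.72715); SVD([r₁ r₂ r₃]) → R = UVᵀ:
  R  [+0.72656 +0.06723 +0.68381]
  R  [-0.14829 +0.98709 +0.06051]
  R  [-0.67091 -0.14537 +0.72715]
t = (+0.11087, +0.21491, +0.81064) m
tr R = 2.440796; θ = arccos((tr R − 1)/2) = 0.766421 rad = 43.913°
axis k = ((R−Rᵀ)₃₂, (R−Rᵀ)₁₃, (R−Rᵀ)₂₁) / (2 sinθ) = (-0.148423, +0.976643, -0.155369)
rvec = θ·k = (-0.113754, +0.748519, -0.119078)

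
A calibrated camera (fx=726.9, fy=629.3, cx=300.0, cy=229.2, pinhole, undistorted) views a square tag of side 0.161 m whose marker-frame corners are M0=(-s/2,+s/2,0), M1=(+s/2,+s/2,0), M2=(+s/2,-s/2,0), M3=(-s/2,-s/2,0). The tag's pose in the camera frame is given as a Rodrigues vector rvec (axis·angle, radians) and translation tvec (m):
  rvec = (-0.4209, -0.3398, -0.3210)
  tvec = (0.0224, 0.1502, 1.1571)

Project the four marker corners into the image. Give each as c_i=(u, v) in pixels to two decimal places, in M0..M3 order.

c0=(286.87, 365.73) c1=(377.75, 338.30) c2=(338.67, 261.31) c3=(250.02, 283.32)

Intrinsics K: fx=726.9, fy=629.3, cx=300.0, cy=229.2
Marker side s = 0.161 m; corners in marker frame (Z=0):
  M0 = (-0.0805, +0.0805, 0)
  M1 = (+0.0805, +0.0805, 0)
  M2 = (+0.0805, -0.0805, 0)
  M3 = (-0.0805, -0.0805, 0)
rvec = (-0.4209, -0.3398, -0.3210), |rvec| = θ = 0.62902 rad = 36.040°
Rodrigues: sinθ=0.58835, 1−cosθ=0.19139; R = I + sinθ·[k]× + (1−cosθ)·[k]×²:
    [+0.89430 +0.36943 -0.25248]
    [-0.23106 +0.86446 +0.44645]
    [+0.38319 -0.34093 +0.85845]
t = (0.0224, 0.1502, 1.1571) m
M0: Pc = R·M0+t = (-0.01985, +0.23839, +1.09881); u = 726.9·(-0.01985)/1.09881 + 300.0 = 286.8671, v = 629.3·(+0.23839)/1.09881 + 229.2 = 365.7284
M1: Pc = R·M1+t = (+0.12413, +0.20119, +1.16050); u = 726.9·(+0.12413)/1.16050 + 300.0 = 377.7512, v = 629.3·(+0.20119)/1.16050 + 229.2 = 338.2975
M2: Pc = R·M2+t = (+0.06465, +0.06201, +1.21539); u = 726.9·(+0.06465)/1.21539 + 300.0 = 338.6671, v = 629.3·(+0.06201)/1.21539 + 229.2 = 261.3075
M3: Pc = R·M3+t = (-0.07933, +0.09921, +1.15370); u = 726.9·(-0.07933)/1.15370 + 300.0 = 250.0169, v = 629.3·(+0.09921)/1.15370 + 229.2 = 283.3163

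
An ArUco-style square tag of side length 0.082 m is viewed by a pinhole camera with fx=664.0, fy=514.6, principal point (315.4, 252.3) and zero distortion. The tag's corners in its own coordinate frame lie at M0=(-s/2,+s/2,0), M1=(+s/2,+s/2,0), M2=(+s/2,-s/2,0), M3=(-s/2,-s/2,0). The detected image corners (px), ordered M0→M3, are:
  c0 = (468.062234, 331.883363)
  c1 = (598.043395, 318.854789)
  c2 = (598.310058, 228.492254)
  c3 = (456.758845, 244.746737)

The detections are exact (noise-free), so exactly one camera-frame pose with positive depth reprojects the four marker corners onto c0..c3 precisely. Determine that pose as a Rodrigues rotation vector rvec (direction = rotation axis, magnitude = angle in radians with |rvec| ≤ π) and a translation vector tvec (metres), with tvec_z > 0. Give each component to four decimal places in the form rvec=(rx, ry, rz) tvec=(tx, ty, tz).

rvec=(0.4542, 0.0754, -0.1711) tvec=(0.1321, 0.0244, 0.4093)

Intrinsics K: fx=664.0, fy=514.6, cx=315.4, cy=252.3
Marker side s = 0.082 m; corners in marker frame (Z=0):
  M0 = (-0.0410, +0.0410, 0)
  M1 = (+0.0410, +0.0410, 0)
  M2 = (+0.0410, -0.0410, 0)
  M3 = (-0.0410, -0.0410, 0)
Detected image corners:
  c0 = (468.062234, 331.883363) px
  c1 = (598.043395, 318.854789) px
  c2 = (598.310058, 228.492254) px
  c3 = (456.758845, 244.746737) px
Planar DLT: solve 8×8 A·h = b for H (H[2,2]=1):
  H  [+1509.46372 +625.01806 +529.66096]
  H  [-253.57898 +1377.20795 +282.98612]
  H  [-0.27001 +1.05025 +1.00000]
B = K⁻¹H; ‖b₁‖=2.443397, ‖b₂‖=2.443397; λ = 2/(‖b₁‖+‖b₂‖) = 0.409266, sign → tz>0 ⇒ λ=+0.409266
r₁ = λ·B[:,0] = (+0.98287,-0.14749,-0.11051); r₂ = λ·B[:,1] = (+0.18107,+0.88457,+0.42983)
r₃ = r₁×r₂ = (+0.03435,-0.44248,+0.89612); SVD([r₁ r₂ r₃]) → R = UVᵀ:
  R  [+0.98287 +0.18107 +0.03435]
  R  [-0.14749 +0.88457 -0.44248]
  R  [-0.11051 +0.42983 +0.89612]
t = (+0.13206, +0.02440, +0.40927) m
tr R = 2.763559; θ = arccos((tr R − 1)/2) = 0.491175 rad = 28.142°
axis k = ((R−Rᵀ)₃₂, (R−Rᵀ)₁₃, (R−Rᵀ)₂₁) / (2 sinθ) = (+0.924718, +0.153560, -0.348305)
rvec = θ·k = (+0.454198, +0.075425, -0.171078)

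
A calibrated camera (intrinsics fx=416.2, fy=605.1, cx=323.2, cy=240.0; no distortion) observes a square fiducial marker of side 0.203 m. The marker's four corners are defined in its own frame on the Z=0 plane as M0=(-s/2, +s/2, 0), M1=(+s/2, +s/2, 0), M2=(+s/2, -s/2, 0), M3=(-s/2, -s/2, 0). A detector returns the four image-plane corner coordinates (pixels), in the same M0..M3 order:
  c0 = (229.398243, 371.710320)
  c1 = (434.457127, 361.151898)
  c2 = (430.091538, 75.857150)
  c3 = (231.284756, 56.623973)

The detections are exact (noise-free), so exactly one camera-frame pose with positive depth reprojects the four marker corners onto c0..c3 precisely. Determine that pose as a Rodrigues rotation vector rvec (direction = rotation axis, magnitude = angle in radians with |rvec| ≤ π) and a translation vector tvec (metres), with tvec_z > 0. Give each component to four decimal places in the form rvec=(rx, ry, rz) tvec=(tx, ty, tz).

Intrinsics K: fx=416.2, fy=605.1, cx=323.2, cy=240.0
Marker side s = 0.203 m; corners in marker frame (Z=0):
  M0 = (-0.1015, +0.1015, 0)
  M1 = (+0.1015, +0.1015, 0)
  M2 = (+0.1015, -0.1015, 0)
  M3 = (-0.1015, -0.1015, 0)
Detected image corners:
  c0 = (229.398243, 371.710320) px
  c1 = (434.457127, 361.151898) px
  c2 = (430.091538, 75.857150) px
  c3 = (231.284756, 56.623973) px
Planar DLT: solve 8×8 A·h = b for H (H[2,2]=1):
  H  [+1157.21370 -44.65571 +336.33123]
  H  [+128.77285 +1441.46587 +214.07444]
  H  [+0.49113 -0.15553 +1.00000]
B = K⁻¹H; ‖b₁‖=2.448865, ‖b₂‖=2.448865; λ = 2/(‖b₁‖+‖b₂‖) = 0.408352, sign → tz>0 ⇒ λ=+0.408352
r₁ = λ·B[:,0] = (+0.97966,+0.00736,+0.20055); r₂ = λ·B[:,1] = (+0.00551,+0.99797,-0.06351)
r₃ = r₁×r₂ = (-0.20061,+0.06332,+0.97762); SVD([r₁ r₂ r₃]) → R = UVᵀ:
  R  [+0.97966 +0.00551 -0.20061]
  R  [+0.00736 +0.99797 +0.06332]
  R  [+0.20055 -0.06351 +0.97762]
t = (+0.01288, -0.01750, +0.40835) m
tr R = 2.955243; θ = arccos((tr R − 1)/2) = 0.211954 rad = 12.144°
axis k = ((R−Rᵀ)₃₂, (R−Rᵀ)₁₃, (R−Rᵀ)₂₁) / (2 sinθ) = (-0.301461, -0.953468, +0.004399)
rvec = θ·k = (-0.063896, -0.202092, +0.000932)

rvec=(-0.0639, -0.2021, 0.0009) tvec=(0.0129, -0.0175, 0.4084)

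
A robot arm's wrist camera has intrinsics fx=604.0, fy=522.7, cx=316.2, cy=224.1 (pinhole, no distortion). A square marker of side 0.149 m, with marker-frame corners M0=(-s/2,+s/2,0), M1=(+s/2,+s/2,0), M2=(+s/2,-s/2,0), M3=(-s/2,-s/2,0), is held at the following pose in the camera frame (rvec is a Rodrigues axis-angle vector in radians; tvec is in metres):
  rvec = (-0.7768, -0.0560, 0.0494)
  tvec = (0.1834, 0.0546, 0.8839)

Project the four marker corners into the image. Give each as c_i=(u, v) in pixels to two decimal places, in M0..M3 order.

Intrinsics K: fx=604.0, fy=522.7, cx=316.2, cy=224.1
Marker side s = 0.149 m; corners in marker frame (Z=0):
  M0 = (-0.0745, +0.0745, 0)
  M1 = (+0.0745, +0.0745, 0)
  M2 = (+0.0745, -0.0745, 0)
  M3 = (-0.0745, -0.0745, 0)
rvec = (-0.7768, -0.0560, 0.0494), |rvec| = θ = 0.78038 rad = 44.713°
Rodrigues: sinθ=0.70355, 1−cosθ=0.28935; R = I + sinθ·[k]× + (1−cosθ)·[k]×²:
    [+0.99735 -0.02387 -0.06872]
    [+0.06521 +0.71214 +0.69901]
    [+0.03225 -0.70164 +0.71180]
t = (0.1834, 0.0546, 0.8839) m
M0: Pc = R·M0+t = (+0.10732, +0.10280, +0.82923); u = 604.0·(+0.10732)/0.82923 + 316.2 = 394.3704, v = 522.7·(+0.10280)/0.82923 + 224.1 = 288.8974
M1: Pc = R·M1+t = (+0.25592, +0.11251, +0.83403); u = 604.0·(+0.25592)/0.83403 + 316.2 = 501.5389, v = 522.7·(+0.11251)/0.83403 + 224.1 = 294.6129
M2: Pc = R·M2+t = (+0.25948, +0.00640, +0.93857); u = 604.0·(+0.25948)/0.93857 + 316.2 = 483.1834, v = 522.7·(+0.00640)/0.93857 + 224.1 = 227.6663
M3: Pc = R·M3+t = (+0.11088, -0.00331, +0.93377); u = 604.0·(+0.11088)/0.93377 + 316.2 = 387.9188, v = 522.7·(-0.00331)/0.93377 + 224.1 = 222.2461

c0=(394.37, 288.90) c1=(501.54, 294.61) c2=(483.18, 227.67) c3=(387.92, 222.25)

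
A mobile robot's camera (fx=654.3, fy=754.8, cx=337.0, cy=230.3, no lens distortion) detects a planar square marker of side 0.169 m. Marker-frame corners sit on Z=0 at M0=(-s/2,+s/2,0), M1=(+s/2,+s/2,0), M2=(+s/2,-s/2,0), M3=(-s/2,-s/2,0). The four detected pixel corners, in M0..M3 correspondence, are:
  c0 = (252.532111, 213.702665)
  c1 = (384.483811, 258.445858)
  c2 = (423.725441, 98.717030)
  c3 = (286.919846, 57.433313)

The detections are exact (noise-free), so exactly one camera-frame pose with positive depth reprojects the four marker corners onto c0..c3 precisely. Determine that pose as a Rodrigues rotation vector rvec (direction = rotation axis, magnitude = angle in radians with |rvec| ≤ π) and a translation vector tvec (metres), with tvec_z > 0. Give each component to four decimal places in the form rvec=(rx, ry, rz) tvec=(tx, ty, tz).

rvec=(0.1109, 0.1547, 0.2739) tvec=(-0.0016, -0.0751, 0.7827)

Intrinsics K: fx=654.3, fy=754.8, cx=337.0, cy=230.3
Marker side s = 0.169 m; corners in marker frame (Z=0):
  M0 = (-0.0845, +0.0845, 0)
  M1 = (+0.0845, +0.0845, 0)
  M2 = (+0.0845, -0.0845, 0)
  M3 = (-0.0845, -0.0845, 0)
Detected image corners:
  c0 = (252.532111, 213.702665) px
  c1 = (384.483811, 258.445858) px
  c2 = (423.725441, 98.717030) px
  c3 = (286.919846, 57.433313) px
Planar DLT: solve 8×8 A·h = b for H (H[2,2]=1):
  H  [+736.07441 -161.74271 +335.66536]
  H  [+227.21759 +960.80850 +157.86445]
  H  [-0.17472 +0.16587 +1.00000]
B = K⁻¹H; ‖b₁‖=1.277587, ‖b₂‖=1.277587; λ = 2/(‖b₁‖+‖b₂‖) = 0.782726, sign → tz>0 ⇒ λ=+0.782726
r₁ = λ·B[:,0] = (+0.95099,+0.27735,-0.13675); r₂ = λ·B[:,1] = (-0.26036,+0.95674,+0.12983)
r₃ = r₁×r₂ = (+0.16685,-0.08786,+0.98206); SVD([r₁ r₂ r₃]) → R = UVᵀ:
  R  [+0.95099 -0.26036 +0.16685]
  R  [+0.27735 +0.95674 -0.08786]
  R  [-0.13675 +0.12983 +0.98206]
t = (-0.00160, -0.07512, +0.78273) m
tr R = 2.889790; θ = arccos((tr R − 1)/2) = 0.333522 rad = 19.109°
axis k = ((R−Rᵀ)₃₂, (R−Rᵀ)₁₃, (R−Rᵀ)₂₁) / (2 sinθ) = (+0.332481, +0.463692, +0.821247)
rvec = θ·k = (+0.110890, +0.154652, +0.273904)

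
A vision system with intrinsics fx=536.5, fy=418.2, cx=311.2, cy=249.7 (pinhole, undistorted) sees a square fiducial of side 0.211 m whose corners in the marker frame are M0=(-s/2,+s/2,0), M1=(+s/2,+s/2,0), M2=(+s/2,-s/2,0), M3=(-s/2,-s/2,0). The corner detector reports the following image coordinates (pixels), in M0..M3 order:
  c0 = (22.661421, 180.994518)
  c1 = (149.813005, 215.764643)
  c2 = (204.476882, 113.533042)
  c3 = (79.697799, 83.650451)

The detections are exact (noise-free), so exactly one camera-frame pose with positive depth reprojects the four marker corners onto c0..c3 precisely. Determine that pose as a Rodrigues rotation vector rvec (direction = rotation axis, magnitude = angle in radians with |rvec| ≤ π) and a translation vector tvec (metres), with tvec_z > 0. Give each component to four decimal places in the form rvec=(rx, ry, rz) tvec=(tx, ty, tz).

rvec=(-0.1574, 0.1175, 0.3426) tvec=(-0.2926, -0.1944, 0.7940)

Intrinsics K: fx=536.5, fy=418.2, cx=311.2, cy=249.7
Marker side s = 0.211 m; corners in marker frame (Z=0):
  M0 = (-0.1055, +0.1055, 0)
  M1 = (+0.1055, +0.1055, 0)
  M2 = (+0.1055, -0.1055, 0)
  M3 = (-0.1055, -0.1055, 0)
Detected image corners:
  c0 = (22.661421, 180.994518) px
  c1 = (149.813005, 215.764643) px
  c2 = (204.476882, 113.533042) px
  c3 = (79.697799, 83.650451) px
Planar DLT: solve 8×8 A·h = b for H (H[2,2]=1):
  H  [+576.60691 -283.98257 +113.47667]
  H  [+126.61571 +447.75843 +147.29810]
  H  [-0.17769 -0.16805 +1.00000]
B = K⁻¹H; ‖b₁‖=1.259371, ‖b₂‖=1.259371; λ = 2/(‖b₁‖+‖b₂‖) = 0.794047, sign → tz>0 ⇒ λ=+0.794047
r₁ = λ·B[:,0] = (+0.93525,+0.32465,-0.14109); r₂ = λ·B[:,1] = (-0.34291,+0.92984,-0.13344)
r₃ = r₁×r₂ = (+0.08787,+0.17318,+0.98096); SVD([r₁ r₂ r₃]) → R = UVᵀ:
  R  [+0.93525 -0.34291 +0.08787]
  R  [+0.32465 +0.92984 +0.17318]
  R  [-0.14109 -0.13344 +0.98096]
t = (-0.29264, -0.19443, +0.79405) m
tr R = 2.846056; θ = arccos((tr R − 1)/2) = 0.394919 rad = 22.627°
axis k = ((R−Rᵀ)₃₂, (R−Rᵀ)₁₃, (R−Rᵀ)₂₁) / (2 sinθ) = (-0.398480, +0.297569, +0.867564)
rvec = θ·k = (-0.157367, +0.117516, +0.342617)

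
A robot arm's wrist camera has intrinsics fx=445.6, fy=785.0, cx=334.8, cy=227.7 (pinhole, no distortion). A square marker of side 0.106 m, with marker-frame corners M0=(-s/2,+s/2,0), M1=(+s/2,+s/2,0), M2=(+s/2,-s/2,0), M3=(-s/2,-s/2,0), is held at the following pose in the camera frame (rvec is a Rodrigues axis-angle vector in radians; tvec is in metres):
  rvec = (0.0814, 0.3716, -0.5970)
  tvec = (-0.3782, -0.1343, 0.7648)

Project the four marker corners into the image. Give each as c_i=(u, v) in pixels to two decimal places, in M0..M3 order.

Intrinsics K: fx=445.6, fy=785.0, cx=334.8, cy=227.7
Marker side s = 0.106 m; corners in marker frame (Z=0):
  M0 = (-0.0530, +0.0530, 0)
  M1 = (+0.0530, +0.0530, 0)
  M2 = (+0.0530, -0.0530, 0)
  M3 = (-0.0530, -0.0530, 0)
rvec = (0.0814, 0.3716, -0.5970), |rvec| = θ = 0.70790 rad = 40.560°
Rodrigues: sinθ=0.65024, 1−cosθ=0.24027; R = I + sinθ·[k]× + (1−cosθ)·[k]×²:
    [+0.76291 +0.56288 +0.31803]
    [-0.53387 +0.82594 -0.18114]
    [-0.36463 -0.03160 +0.93062]
t = (-0.3782, -0.1343, 0.7648) m
M0: Pc = R·M0+t = (-0.38880, -0.06223, +0.78245); u = 445.6·(-0.38880)/0.78245 + 334.8 = 113.3803, v = 785.0·(-0.06223)/0.78245 + 227.7 = 165.2670
M1: Pc = R·M1+t = (-0.30793, -0.11882, +0.74380); u = 445.6·(-0.30793)/0.74380 + 334.8 = 150.3214, v = 785.0·(-0.11882)/0.74380 + 227.7 = 102.2979
M2: Pc = R·M2+t = (-0.36760, -0.20637, +0.74715); u = 445.6·(-0.36760)/0.74715 + 334.8 = 115.5642, v = 785.0·(-0.20637)/0.74715 + 227.7 = 10.8755
M3: Pc = R·M3+t = (-0.44847, -0.14978, +0.78580); u = 445.6·(-0.44847)/0.78580 + 334.8 = 80.4902, v = 785.0·(-0.14978)/0.78580 + 227.7 = 78.0730

c0=(113.38, 165.27) c1=(150.32, 102.30) c2=(115.56, 10.88) c3=(80.49, 78.07)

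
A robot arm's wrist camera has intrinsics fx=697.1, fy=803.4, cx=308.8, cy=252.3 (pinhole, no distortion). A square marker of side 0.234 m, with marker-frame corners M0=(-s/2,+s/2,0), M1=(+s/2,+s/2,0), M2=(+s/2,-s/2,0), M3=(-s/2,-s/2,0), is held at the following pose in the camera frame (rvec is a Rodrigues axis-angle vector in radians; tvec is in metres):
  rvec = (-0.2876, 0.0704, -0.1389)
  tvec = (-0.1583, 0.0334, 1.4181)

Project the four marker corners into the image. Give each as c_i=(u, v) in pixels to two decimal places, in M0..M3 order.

Intrinsics K: fx=697.1, fy=803.4, cx=308.8, cy=252.3
Marker side s = 0.234 m; corners in marker frame (Z=0):
  M0 = (-0.1170, +0.1170, 0)
  M1 = (+0.1170, +0.1170, 0)
  M2 = (+0.1170, -0.1170, 0)
  M3 = (-0.1170, -0.1170, 0)
rvec = (-0.2876, 0.0704, -0.1389), |rvec| = θ = 0.32705 rad = 18.739°
Rodrigues: sinθ=0.32125, 1−cosθ=0.05301; R = I + sinθ·[k]× + (1−cosθ)·[k]×²:
    [+0.98798 +0.12640 +0.08895]
    [-0.14647 +0.94945 +0.27765]
    [-0.04936 -0.28735 +0.95655]
t = (-0.1583, 0.0334, 1.4181) m
M0: Pc = R·M0+t = (-0.25910, +0.16162, +1.39026); u = 697.1·(-0.25910)/1.39026 + 308.8 = 178.8800, v = 803.4·(+0.16162)/1.39026 + 252.3 = 345.6984
M1: Pc = R·M1+t = (-0.02792, +0.12735, +1.37871); u = 697.1·(-0.02792)/1.37871 + 308.8 = 294.6847, v = 803.4·(+0.12735)/1.37871 + 252.3 = 326.5086
M2: Pc = R·M2+t = (-0.05750, -0.09482, +1.44594); u = 697.1·(-0.05750)/1.44594 + 308.8 = 281.0812, v = 803.4·(-0.09482)/1.44594 + 252.3 = 199.6144
M3: Pc = R·M3+t = (-0.28868, -0.06055, +1.45749); u = 697.1·(-0.28868)/1.45749 + 308.8 = 170.7267, v = 803.4·(-0.06055)/1.45749 + 252.3 = 218.9244

c0=(178.88, 345.70) c1=(294.68, 326.51) c2=(281.08, 199.61) c3=(170.73, 218.92)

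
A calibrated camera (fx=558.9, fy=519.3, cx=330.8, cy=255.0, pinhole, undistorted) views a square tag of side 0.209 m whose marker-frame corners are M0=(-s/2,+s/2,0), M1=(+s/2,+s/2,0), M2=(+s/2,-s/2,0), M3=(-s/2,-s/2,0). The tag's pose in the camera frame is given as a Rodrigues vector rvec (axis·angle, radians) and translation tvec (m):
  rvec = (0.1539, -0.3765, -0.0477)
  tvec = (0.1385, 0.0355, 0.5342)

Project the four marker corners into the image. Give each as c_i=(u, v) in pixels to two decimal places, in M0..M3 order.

c0=(377.96, 403.33) c1=(556.24, 370.42) c2=(565.94, 184.43) c3=(376.89, 190.24)

Intrinsics K: fx=558.9, fy=519.3, cx=330.8, cy=255.0
Marker side s = 0.209 m; corners in marker frame (Z=0):
  M0 = (-0.1045, +0.1045, 0)
  M1 = (+0.1045, +0.1045, 0)
  M2 = (+0.1045, -0.1045, 0)
  M3 = (-0.1045, -0.1045, 0)
rvec = (0.1539, -0.3765, -0.0477), |rvec| = θ = 0.40953 rad = 23.464°
Rodrigues: sinθ=0.39818, 1−cosθ=0.08269; R = I + sinθ·[k]× + (1−cosθ)·[k]×²:
    [+0.92899 +0.01781 -0.36968]
    [-0.07495 +0.98720 -0.14078]
    [+0.36244 +0.15849 +0.91843]
t = (0.1385, 0.0355, 0.5342) m
M0: Pc = R·M0+t = (+0.04328, +0.14649, +0.51289); u = 558.9·(+0.04328)/0.51289 + 330.8 = 377.9649, v = 519.3·(+0.14649)/0.51289 + 255.0 = 403.3262
M1: Pc = R·M1+t = (+0.23744, +0.13083, +0.58864); u = 558.9·(+0.23744)/0.58864 + 330.8 = 556.2449, v = 519.3·(+0.13083)/0.58864 + 255.0 = 370.4195
M2: Pc = R·M2+t = (+0.23372, -0.07549, +0.55551); u = 558.9·(+0.23372)/0.55551 + 330.8 = 565.9430, v = 519.3·(-0.07549)/0.55551 + 255.0 = 184.4270
M3: Pc = R·M3+t = (+0.03956, -0.05983, +0.47976); u = 558.9·(+0.03956)/0.47976 + 330.8 = 376.8853, v = 519.3·(-0.05983)/0.47976 + 255.0 = 190.2389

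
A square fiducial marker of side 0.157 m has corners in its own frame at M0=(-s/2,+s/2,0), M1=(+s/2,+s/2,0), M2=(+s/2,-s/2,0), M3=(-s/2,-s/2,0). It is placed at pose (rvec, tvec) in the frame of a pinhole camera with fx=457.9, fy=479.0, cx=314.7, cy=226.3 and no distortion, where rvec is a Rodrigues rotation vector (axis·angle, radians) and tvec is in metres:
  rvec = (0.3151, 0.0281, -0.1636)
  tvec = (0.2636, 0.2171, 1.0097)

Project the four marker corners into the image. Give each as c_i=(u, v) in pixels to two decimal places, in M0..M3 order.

c0=(402.53, 366.11) c1=(472.12, 355.86) c2=(467.77, 290.36) c3=(394.85, 301.66)

Intrinsics K: fx=457.9, fy=479.0, cx=314.7, cy=226.3
Marker side s = 0.157 m; corners in marker frame (Z=0):
  M0 = (-0.0785, +0.0785, 0)
  M1 = (+0.0785, +0.0785, 0)
  M2 = (+0.0785, -0.0785, 0)
  M3 = (-0.0785, -0.0785, 0)
rvec = (0.3151, 0.0281, -0.1636), |rvec| = θ = 0.35615 rad = 20.406°
Rodrigues: sinθ=0.34867, 1−cosθ=0.06275; R = I + sinθ·[k]× + (1−cosθ)·[k]×²:
    [+0.98637 +0.16454 +0.00201]
    [-0.15578 +0.93764 -0.31076]
    [-0.05301 +0.30621 +0.95049]
t = (0.2636, 0.2171, 1.0097) m
M0: Pc = R·M0+t = (+0.19909, +0.30293, +1.03790); u = 457.9·(+0.19909)/1.03790 + 314.7 = 402.5331, v = 479.0·(+0.30293)/1.03790 + 226.3 = 366.1066
M1: Pc = R·M1+t = (+0.35395, +0.27848, +1.02958); u = 457.9·(+0.35395)/1.02958 + 314.7 = 472.1164, v = 479.0·(+0.27848)/1.02958 + 226.3 = 355.8580
M2: Pc = R·M2+t = (+0.32811, +0.13127, +0.98150); u = 457.9·(+0.32811)/0.98150 + 314.7 = 467.7747, v = 479.0·(+0.13127)/0.98150 + 226.3 = 290.3617
M3: Pc = R·M3+t = (+0.17325, +0.15572, +0.98982); u = 457.9·(+0.17325)/0.98982 + 314.7 = 394.8483, v = 479.0·(+0.15572)/0.98982 + 226.3 = 301.6588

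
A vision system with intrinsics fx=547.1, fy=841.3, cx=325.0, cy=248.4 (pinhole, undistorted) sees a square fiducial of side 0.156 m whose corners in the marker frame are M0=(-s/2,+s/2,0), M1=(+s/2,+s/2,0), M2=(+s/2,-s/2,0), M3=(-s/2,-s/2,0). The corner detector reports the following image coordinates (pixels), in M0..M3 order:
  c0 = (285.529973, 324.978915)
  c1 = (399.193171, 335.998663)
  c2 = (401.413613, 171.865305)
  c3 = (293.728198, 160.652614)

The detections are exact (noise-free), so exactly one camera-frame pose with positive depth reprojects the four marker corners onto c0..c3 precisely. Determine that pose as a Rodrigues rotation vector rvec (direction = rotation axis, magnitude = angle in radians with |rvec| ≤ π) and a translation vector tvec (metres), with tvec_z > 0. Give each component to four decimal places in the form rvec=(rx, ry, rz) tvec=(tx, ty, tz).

rvec=(-0.2676, -0.0324, 0.0616) tvec=(0.0284, -0.0020, 0.7692)

Intrinsics K: fx=547.1, fy=841.3, cx=325.0, cy=248.4
Marker side s = 0.156 m; corners in marker frame (Z=0):
  M0 = (-0.0780, +0.0780, 0)
  M1 = (+0.0780, +0.0780, 0)
  M2 = (+0.0780, -0.0780, 0)
  M3 = (-0.0780, -0.0780, 0)
Detected image corners:
  c0 = (285.529973, 324.978915) px
  c1 = (399.193171, 335.998663) px
  c2 = (401.413613, 171.865305) px
  c3 = (293.728198, 160.652614) px
Planar DLT: solve 8×8 A·h = b for H (H[2,2]=1):
  H  [+719.58389 -152.28459 +345.16952]
  H  [+78.94128 +967.11941 +246.17895]
  H  [+0.03087 -0.34478 +1.00000]
B = K⁻¹H; ‖b₁‖=1.300063, ‖b₂‖=1.300063; λ = 2/(‖b₁‖+‖b₂‖) = 0.769193, sign → tz>0 ⇒ λ=+0.769193
r₁ = λ·B[:,0] = (+0.99759,+0.06516,+0.02374); r₂ = λ·B[:,1] = (-0.05656,+0.96253,-0.26520)
r₃ = r₁×r₂ = (-0.04014,+0.26322,+0.96390); SVD([r₁ r₂ r₃]) → R = UVᵀ:
  R  [+0.99759 -0.05656 -0.04014]
  R  [+0.06516 +0.96253 +0.26322]
  R  [+0.02374 -0.26520 +0.96390]
t = (+0.02836, -0.00203, +0.76919) m
tr R = 2.924024; θ = arccos((tr R − 1)/2) = 0.276517 rad = 15.843°
axis k = ((R−Rᵀ)₃₂, (R−Rᵀ)₁₃, (R−Rᵀ)₂₁) / (2 sinθ) = (-0.967787, -0.116993, +0.222939)
rvec = θ·k = (-0.267609, -0.032350, +0.061646)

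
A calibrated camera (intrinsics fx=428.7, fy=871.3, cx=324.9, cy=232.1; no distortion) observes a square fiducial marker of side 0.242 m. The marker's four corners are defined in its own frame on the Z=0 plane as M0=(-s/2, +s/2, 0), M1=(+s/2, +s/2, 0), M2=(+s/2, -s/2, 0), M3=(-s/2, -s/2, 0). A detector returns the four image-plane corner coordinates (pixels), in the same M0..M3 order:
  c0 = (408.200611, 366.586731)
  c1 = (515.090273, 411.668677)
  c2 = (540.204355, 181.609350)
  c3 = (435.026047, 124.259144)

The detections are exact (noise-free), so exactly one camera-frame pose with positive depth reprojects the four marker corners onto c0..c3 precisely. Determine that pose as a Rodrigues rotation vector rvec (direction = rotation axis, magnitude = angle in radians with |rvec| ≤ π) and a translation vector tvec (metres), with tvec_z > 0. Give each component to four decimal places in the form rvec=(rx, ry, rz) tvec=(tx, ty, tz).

Intrinsics K: fx=428.7, fy=871.3, cx=324.9, cy=232.1
Marker side s = 0.242 m; corners in marker frame (Z=0):
  M0 = (-0.1210, +0.1210, 0)
  M1 = (+0.1210, +0.1210, 0)
  M2 = (+0.1210, -0.1210, 0)
  M3 = (-0.1210, -0.1210, 0)
Detected image corners:
  c0 = (408.200611, 366.586731) px
  c1 = (515.090273, 411.668677) px
  c2 = (540.204355, 181.609350) px
  c3 = (435.026047, 124.259144) px
Planar DLT: solve 8×8 A·h = b for H (H[2,2]=1):
  H  [+541.40370 -113.58592 +476.04694]
  H  [+270.63869 +971.70362 +271.51339]
  H  [+0.21754 -0.01341 +1.00000]
B = K⁻¹H; ‖b₁‖=1.147531, ‖b₂‖=1.147531; λ = 2/(‖b₁‖+‖b₂‖) = 0.871436, sign → tz>0 ⇒ λ=+0.871436
r₁ = λ·B[:,0] = (+0.95686,+0.22018,+0.18957); r₂ = λ·B[:,1] = (-0.22203,+0.97497,-0.01169)
r₃ = r₁×r₂ = (-0.18740,-0.03091,+0.98180); SVD([r₁ r₂ r₃]) → R = UVᵀ:
  R  [+0.95686 -0.22203 -0.18740]
  R  [+0.22018 +0.97497 -0.03091]
  R  [+0.18957 -0.01169 +0.98180]
t = (+0.30724, +0.03942, +0.87144) m
tr R = 2.913626; θ = arccos((tr R − 1)/2) = 0.294962 rad = 16.900°
axis k = ((R−Rᵀ)₃₂, (R−Rᵀ)₁₃, (R−Rᵀ)₂₁) / (2 sinθ) = (+0.033058, -0.648388, +0.760592)
rvec = θ·k = (+0.009751, -0.191250, +0.224346)

rvec=(0.0098, -0.1913, 0.2243) tvec=(0.3072, 0.0394, 0.8714)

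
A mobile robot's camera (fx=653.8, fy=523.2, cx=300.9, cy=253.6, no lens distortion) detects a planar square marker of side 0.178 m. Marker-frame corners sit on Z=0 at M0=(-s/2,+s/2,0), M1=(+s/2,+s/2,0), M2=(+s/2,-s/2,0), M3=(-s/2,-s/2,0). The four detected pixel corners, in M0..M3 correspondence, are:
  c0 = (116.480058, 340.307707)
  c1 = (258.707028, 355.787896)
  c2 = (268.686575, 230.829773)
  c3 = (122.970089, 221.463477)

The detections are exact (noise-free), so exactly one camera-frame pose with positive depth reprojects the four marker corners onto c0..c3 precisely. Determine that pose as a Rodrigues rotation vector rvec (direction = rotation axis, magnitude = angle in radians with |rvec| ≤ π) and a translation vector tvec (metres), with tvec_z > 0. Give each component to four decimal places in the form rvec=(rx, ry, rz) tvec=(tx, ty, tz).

rvec=(0.0821, 0.2276, 0.0783) tvec=(-0.1283, 0.0490, 0.7552)

Intrinsics K: fx=653.8, fy=523.2, cx=300.9, cy=253.6
Marker side s = 0.178 m; corners in marker frame (Z=0):
  M0 = (-0.0890, +0.0890, 0)
  M1 = (+0.0890, +0.0890, 0)
  M2 = (+0.0890, -0.0890, 0)
  M3 = (-0.0890, -0.0890, 0)
Detected image corners:
  c0 = (116.480058, 340.307707) px
  c1 = (258.707028, 355.787896) px
  c2 = (268.686575, 230.829773) px
  c3 = (122.970089, 221.463477) px
Planar DLT: solve 8×8 A·h = b for H (H[2,2]=1):
  H  [+752.37612 -23.12502 +189.78406]
  H  [-14.41070 +718.65494 +287.58217]
  H  [-0.29393 +0.11935 +1.00000]
B = K⁻¹H; ‖b₁‖=1.324209, ‖b₂‖=1.324209; λ = 2/(‖b₁‖+‖b₂‖) = 0.755168, sign → tz>0 ⇒ λ=+0.755168
r₁ = λ·B[:,0] = (+0.97118,+0.08679,-0.22197); r₂ = λ·B[:,1] = (-0.06819,+0.99359,+0.09013)
r₃ = r₁×r₂ = (+0.22837,-0.07240,+0.97088); SVD([r₁ r₂ r₃]) → R = UVᵀ:
  R  [+0.97118 -0.06819 +0.22837]
  R  [+0.08679 +0.99359 -0.07240]
  R  [-0.22197 +0.09013 +0.97088]
t = (-0.12834, +0.04905, +0.75517) m
tr R = 2.935656; θ = arccos((tr R − 1)/2) = 0.254346 rad = 14.573°
axis k = ((R−Rᵀ)₃₂, (R−Rᵀ)₁₃, (R−Rᵀ)₂₁) / (2 sinθ) = (+0.322977, +0.894894, +0.307976)
rvec = θ·k = (+0.082148, +0.227613, +0.078333)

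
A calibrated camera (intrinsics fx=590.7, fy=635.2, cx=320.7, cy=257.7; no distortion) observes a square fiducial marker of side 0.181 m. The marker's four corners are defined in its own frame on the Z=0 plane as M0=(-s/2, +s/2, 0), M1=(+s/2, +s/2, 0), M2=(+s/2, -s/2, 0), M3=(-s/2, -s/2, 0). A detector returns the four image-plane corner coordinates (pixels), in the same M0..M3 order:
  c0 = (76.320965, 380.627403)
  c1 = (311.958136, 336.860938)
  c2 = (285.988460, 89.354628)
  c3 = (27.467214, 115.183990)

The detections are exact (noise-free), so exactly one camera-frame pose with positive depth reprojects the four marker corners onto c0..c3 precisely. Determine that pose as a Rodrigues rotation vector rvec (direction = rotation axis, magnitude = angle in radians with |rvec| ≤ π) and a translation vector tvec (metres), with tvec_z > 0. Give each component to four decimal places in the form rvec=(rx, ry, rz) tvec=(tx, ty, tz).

rvec=(0.1857, -0.2121, -0.1259) tvec=(-0.1043, -0.0158, 0.4415)

Intrinsics K: fx=590.7, fy=635.2, cx=320.7, cy=257.7
Marker side s = 0.181 m; corners in marker frame (Z=0):
  M0 = (-0.0905, +0.0905, 0)
  M1 = (+0.0905, +0.0905, 0)
  M2 = (+0.0905, -0.0905, 0)
  M3 = (-0.0905, -0.0905, 0)
Detected image corners:
  c0 = (76.320965, 380.627403) px
  c1 = (311.958136, 336.860938) px
  c2 = (285.988460, 89.354628) px
  c3 = (27.467214, 115.183990) px
Planar DLT: solve 8×8 A·h = b for H (H[2,2]=1):
  H  [+1440.89430 +282.04497 +181.17909]
  H  [-91.29063 +1517.34754 +234.95716]
  H  [+0.44664 +0.44407 +1.00000]
B = K⁻¹H; ‖b₁‖=2.265180, ‖b₂‖=2.265180; λ = 2/(‖b₁‖+‖b₂‖) = 0.441466, sign → tz>0 ⇒ λ=+0.441466
r₁ = λ·B[:,0] = (+0.96982,-0.14344,+0.19718); r₂ = λ·B[:,1] = (+0.10435,+0.97503,+0.19604)
r₃ = r₁×r₂ = (-0.22037,-0.16955,+0.96057); SVD([r₁ r₂ r₃]) → R = UVᵀ:
  R  [+0.96982 +0.10435 -0.22037]
  R  [-0.14344 +0.97503 -0.16955]
  R  [+0.19718 +0.19604 +0.96057]
t = (-0.10427, -0.01581, +0.44147) m
tr R = 2.905410; θ = arccos((tr R − 1)/2) = 0.308780 rad = 17.692°
axis k = ((R−Rᵀ)₃₂, (R−Rᵀ)₁₃, (R−Rᵀ)₂₁) / (2 sinθ) = (+0.601511, -0.686998, -0.407698)
rvec = θ·k = (+0.185735, -0.212131, -0.125889)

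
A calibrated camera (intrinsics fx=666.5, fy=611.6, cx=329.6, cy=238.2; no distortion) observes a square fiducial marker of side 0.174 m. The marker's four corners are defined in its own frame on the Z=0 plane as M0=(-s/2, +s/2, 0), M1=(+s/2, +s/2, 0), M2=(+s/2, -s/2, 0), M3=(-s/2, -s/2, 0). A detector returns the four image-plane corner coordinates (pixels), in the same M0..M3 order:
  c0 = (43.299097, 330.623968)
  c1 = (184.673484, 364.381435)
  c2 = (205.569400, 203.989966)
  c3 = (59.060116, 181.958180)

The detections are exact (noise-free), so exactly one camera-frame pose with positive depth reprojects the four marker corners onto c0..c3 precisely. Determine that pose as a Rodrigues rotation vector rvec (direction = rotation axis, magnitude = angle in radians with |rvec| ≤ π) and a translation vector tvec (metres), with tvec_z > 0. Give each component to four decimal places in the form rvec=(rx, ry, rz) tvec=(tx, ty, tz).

rvec=(0.0760, 0.3258, 0.1525) tvec=(-0.2125, 0.0359, 0.6762)

Intrinsics K: fx=666.5, fy=611.6, cx=329.6, cy=238.2
Marker side s = 0.174 m; corners in marker frame (Z=0):
  M0 = (-0.0870, +0.0870, 0)
  M1 = (+0.0870, +0.0870, 0)
  M2 = (+0.0870, -0.0870, 0)
  M3 = (-0.0870, -0.0870, 0)
Detected image corners:
  c0 = (43.299097, 330.623968) px
  c1 = (184.673484, 364.381435) px
  c2 = (205.569400, 203.989966) px
  c3 = (59.060116, 181.958180) px
Planar DLT: solve 8×8 A·h = b for H (H[2,2]=1):
  H  [+770.11059 -86.74612 +120.13826]
  H  [+35.76446 +926.23030 +270.65951]
  H  [-0.46247 +0.14613 +1.00000]
B = K⁻¹H; ‖b₁‖=1.478751, ‖b₂‖=1.478751; λ = 2/(‖b₁‖+‖b₂‖) = 0.676247, sign → tz>0 ⇒ λ=+0.676247
r₁ = λ·B[:,0] = (+0.93603,+0.16135,-0.31275); r₂ = λ·B[:,1] = (-0.13688,+0.98565,+0.09882)
r₃ = r₁×r₂ = (+0.32420,-0.04969,+0.94468); SVD([r₁ r₂ r₃]) → R = UVᵀ:
  R  [+0.93603 -0.13688 +0.32420]
  R  [+0.16135 +0.98565 -0.04969]
  R  [-0.31275 +0.09882 +0.94468]
t = (-0.21252, +0.03589, +0.67625) m
tr R = 2.866360; θ = arccos((tr R − 1)/2) = 0.367635 rad = 21.064°
axis k = ((R−Rᵀ)₃₂, (R−Rᵀ)₁₃, (R−Rᵀ)₂₁) / (2 sinθ) = (+0.206604, +0.886102, +0.414895)
rvec = θ·k = (+0.075955, +0.325762, +0.152530)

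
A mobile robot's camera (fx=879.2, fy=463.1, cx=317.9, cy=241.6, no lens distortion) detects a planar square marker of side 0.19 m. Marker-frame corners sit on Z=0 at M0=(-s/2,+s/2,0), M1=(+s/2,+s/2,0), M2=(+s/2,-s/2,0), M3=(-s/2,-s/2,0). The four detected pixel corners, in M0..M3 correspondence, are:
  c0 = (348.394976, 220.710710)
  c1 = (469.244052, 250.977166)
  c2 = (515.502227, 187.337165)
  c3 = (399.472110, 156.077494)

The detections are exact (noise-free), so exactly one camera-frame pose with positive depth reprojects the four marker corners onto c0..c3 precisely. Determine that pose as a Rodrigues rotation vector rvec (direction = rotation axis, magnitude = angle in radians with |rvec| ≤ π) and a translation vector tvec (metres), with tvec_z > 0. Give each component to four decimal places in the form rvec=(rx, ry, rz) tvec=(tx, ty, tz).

rvec=(-0.1445, -0.2264, 0.4127) tvec=(0.1620, -0.1005, 1.2228)

Intrinsics K: fx=879.2, fy=463.1, cx=317.9, cy=241.6
Marker side s = 0.19 m; corners in marker frame (Z=0):
  M0 = (-0.0950, +0.0950, 0)
  M1 = (+0.0950, +0.0950, 0)
  M2 = (+0.0950, -0.0950, 0)
  M3 = (-0.0950, -0.0950, 0)
Detected image corners:
  c0 = (348.394976, 220.710710) px
  c1 = (469.244052, 250.977166) px
  c2 = (515.502227, 187.337165) px
  c3 = (399.472110, 156.077494) px
Planar DLT: solve 8×8 A·h = b for H (H[2,2]=1):
  H  [+689.84164 -321.32677 +434.36796]
  H  [+193.30698 +306.77137 +203.54076]
  H  [+0.15389 -0.15091 +1.00000]
B = K⁻¹H; ‖b₁‖=0.817775, ‖b₂‖=0.817775; λ = 2/(‖b₁‖+‖b₂‖) = 1.222830, sign → tz>0 ⇒ λ=+1.222830
r₁ = λ·B[:,0] = (+0.89142,+0.41226,+0.18818); r₂ = λ·B[:,1] = (-0.38019,+0.90631,-0.18454)
r₃ = r₁×r₂ = (-0.24663,+0.09295,+0.96464); SVD([r₁ r₂ r₃]) → R = UVᵀ:
  R  [+0.89142 -0.38019 -0.24663]
  R  [+0.41226 +0.90631 +0.09295]
  R  [+0.18818 -0.18454 +0.96464]
t = (+0.16199, -0.10050, +1.22283) m
tr R = 2.762375; θ = arccos((tr R − 1)/2) = 0.492428 rad = 28.214°
axis k = ((R−Rᵀ)₃₂, (R−Rᵀ)₁₃, (R−Rᵀ)₂₁) / (2 sinθ) = (-0.293475, -0.459851, +0.838099)
rvec = θ·k = (-0.144515, -0.226443, +0.412704)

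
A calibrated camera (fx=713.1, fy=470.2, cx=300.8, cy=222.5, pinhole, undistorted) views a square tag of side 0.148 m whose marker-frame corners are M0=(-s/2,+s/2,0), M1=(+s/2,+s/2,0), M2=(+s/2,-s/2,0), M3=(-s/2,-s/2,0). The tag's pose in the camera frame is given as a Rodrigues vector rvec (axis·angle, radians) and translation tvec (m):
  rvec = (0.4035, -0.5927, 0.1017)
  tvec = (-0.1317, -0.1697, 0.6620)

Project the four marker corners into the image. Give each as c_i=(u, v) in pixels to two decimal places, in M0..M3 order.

Intrinsics K: fx=713.1, fy=470.2, cx=300.8, cy=222.5
Marker side s = 0.148 m; corners in marker frame (Z=0):
  M0 = (-0.0740, +0.0740, 0)
  M1 = (+0.0740, +0.0740, 0)
  M2 = (+0.0740, -0.0740, 0)
  M3 = (-0.0740, -0.0740, 0)
rvec = (0.4035, -0.5927, 0.1017), |rvec| = θ = 0.72419 rad = 41.493°
Rodrigues: sinθ=0.66253, 1−cosθ=0.25096; R = I + sinθ·[k]× + (1−cosθ)·[k]×²:
    [+0.82695 -0.20748 -0.52260]
    [-0.02140 +0.91714 -0.39799]
    [+0.56187 +0.34030 +0.75399]
t = (-0.1317, -0.1697, 0.6620) m
M0: Pc = R·M0+t = (-0.20825, -0.10025, +0.64560); u = 713.1·(-0.20825)/0.64560 + 300.8 = 70.7804, v = 470.2·(-0.10025)/0.64560 + 222.5 = 149.4884
M1: Pc = R·M1+t = (-0.08586, -0.10342, +0.72876); u = 713.1·(-0.08586)/0.72876 + 300.8 = 216.7855, v = 470.2·(-0.10342)/0.72876 + 222.5 = 155.7760
M2: Pc = R·M2+t = (-0.05515, -0.23915, +0.67840); u = 713.1·(-0.05515)/0.67840 + 300.8 = 242.8265, v = 470.2·(-0.23915)/0.67840 + 222.5 = 56.7425
M3: Pc = R·M3+t = (-0.17754, -0.23598, +0.59524); u = 713.1·(-0.17754)/0.59524 + 300.8 = 88.1056, v = 470.2·(-0.23598)/0.59524 + 222.5 = 36.0875

c0=(70.78, 149.49) c1=(216.79, 155.78) c2=(242.83, 56.74) c3=(88.11, 36.09)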